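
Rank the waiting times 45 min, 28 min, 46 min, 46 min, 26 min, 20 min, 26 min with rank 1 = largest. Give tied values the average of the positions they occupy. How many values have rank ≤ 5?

Sorted (descending): 46, 46, 45, 28, 26, 26, 20
The 2 values of 46 occupy positions 1–2 → average rank (1+2)/2 = 1.5.
The 2 values of 26 occupy positions 5–6 → average rank (5+6)/2 = 5.5.
Ranks ≤ 5: {1.5, 1.5, 3, 4} → 4 values.

4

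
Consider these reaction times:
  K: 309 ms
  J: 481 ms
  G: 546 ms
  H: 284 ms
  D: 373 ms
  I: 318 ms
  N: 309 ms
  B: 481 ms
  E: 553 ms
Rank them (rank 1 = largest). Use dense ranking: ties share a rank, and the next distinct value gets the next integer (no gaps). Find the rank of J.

3

Sorted (descending): 553, 546, 481, 481, 373, 318, 309, 309, 284
The 2 values of 481 share dense rank 3.
The 2 values of 309 share dense rank 6.
Remaining distinct values take the next consecutive integers.
J has value 481 ms → rank 3.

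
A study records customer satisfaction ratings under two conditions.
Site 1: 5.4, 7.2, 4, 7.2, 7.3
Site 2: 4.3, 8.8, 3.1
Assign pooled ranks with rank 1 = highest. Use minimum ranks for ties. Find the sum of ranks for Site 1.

20

Sorted (descending): 8.8, 7.3, 7.2, 7.2, 5.4, 4.3, 4, 3.1
The 2 values of 7.2 occupy positions 3–4 → each gets rank 3.
Site 1 values → pooled ranks: 5.4→5, 7.2→3, 4→7, 7.2→3, 7.3→2
Rank sum = 5 + 3 + 7 + 3 + 2 = 20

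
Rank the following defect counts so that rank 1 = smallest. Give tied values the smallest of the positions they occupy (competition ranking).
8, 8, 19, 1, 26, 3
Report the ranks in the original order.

Sorted (ascending): 1, 3, 8, 8, 19, 26
The 2 values of 8 occupy positions 3–4 → each gets rank 3.

3, 3, 5, 1, 6, 2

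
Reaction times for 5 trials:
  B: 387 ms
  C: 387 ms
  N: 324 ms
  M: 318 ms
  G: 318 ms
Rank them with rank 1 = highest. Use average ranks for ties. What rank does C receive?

1.5

Sorted (descending): 387, 387, 324, 318, 318
The 2 values of 387 occupy positions 1–2 → average rank (1+2)/2 = 1.5.
The 2 values of 318 occupy positions 4–5 → average rank (4+5)/2 = 4.5.
C has value 387 ms → rank 1.5.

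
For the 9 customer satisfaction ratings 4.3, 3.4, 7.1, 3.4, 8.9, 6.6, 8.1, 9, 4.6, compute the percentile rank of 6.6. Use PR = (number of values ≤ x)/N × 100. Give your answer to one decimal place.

55.6

N = 9.
Strictly below 6.6: 4. Equal to 6.6: 1.
PR = 5/9 × 100 = 55.6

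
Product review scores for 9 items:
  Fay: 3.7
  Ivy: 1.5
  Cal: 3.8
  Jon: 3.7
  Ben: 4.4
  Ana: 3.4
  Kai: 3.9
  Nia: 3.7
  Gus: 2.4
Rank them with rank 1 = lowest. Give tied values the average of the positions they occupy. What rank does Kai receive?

8

Sorted (ascending): 1.5, 2.4, 3.4, 3.7, 3.7, 3.7, 3.8, 3.9, 4.4
The 3 values of 3.7 occupy positions 4–6 → average rank 5.
Kai has value 3.9 → rank 8.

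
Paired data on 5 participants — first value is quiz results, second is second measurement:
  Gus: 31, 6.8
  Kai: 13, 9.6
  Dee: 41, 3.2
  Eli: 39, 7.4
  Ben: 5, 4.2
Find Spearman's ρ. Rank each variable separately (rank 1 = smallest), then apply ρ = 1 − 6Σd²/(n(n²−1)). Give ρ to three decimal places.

Ranks of variable 1: 3, 2, 5, 4, 1
Ranks of variable 2: 3, 5, 1, 4, 2
d = r₁ − r₂: 0, -3, 4, 0, -1
d²: 0, 9, 16, 0, 1; Σd² = 26
ρ = 1 − 6·26/(5·24) = 1 − 156/120 = -0.300

-0.300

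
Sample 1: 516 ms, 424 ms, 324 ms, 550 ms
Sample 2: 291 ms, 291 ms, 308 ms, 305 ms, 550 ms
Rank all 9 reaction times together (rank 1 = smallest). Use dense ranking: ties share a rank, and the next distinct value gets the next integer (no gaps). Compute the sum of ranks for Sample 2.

Sorted (ascending): 291, 291, 305, 308, 324, 424, 516, 550, 550
The 2 values of 291 share dense rank 1.
The 2 values of 550 share dense rank 7.
Remaining distinct values take the next consecutive integers.
Sample 2 values → pooled ranks: 291→1, 291→1, 308→3, 305→2, 550→7
Rank sum = 1 + 1 + 3 + 2 + 7 = 14

14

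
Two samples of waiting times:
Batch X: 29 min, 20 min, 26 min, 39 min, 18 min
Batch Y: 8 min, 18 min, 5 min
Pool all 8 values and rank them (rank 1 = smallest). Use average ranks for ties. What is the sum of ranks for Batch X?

Sorted (ascending): 5, 8, 18, 18, 20, 26, 29, 39
The 2 values of 18 occupy positions 3–4 → average rank (3+4)/2 = 3.5.
Batch X values → pooled ranks: 29→7, 20→5, 26→6, 39→8, 18→3.5
Rank sum = 7 + 5 + 6 + 8 + 3.5 = 29.5

29.5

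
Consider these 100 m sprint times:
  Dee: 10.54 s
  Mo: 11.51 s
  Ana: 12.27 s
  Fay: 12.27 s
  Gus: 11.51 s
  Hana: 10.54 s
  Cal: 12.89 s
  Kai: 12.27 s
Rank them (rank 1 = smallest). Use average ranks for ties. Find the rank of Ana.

Sorted (ascending): 10.54, 10.54, 11.51, 11.51, 12.27, 12.27, 12.27, 12.89
The 2 values of 10.54 occupy positions 1–2 → average rank (1+2)/2 = 1.5.
The 2 values of 11.51 occupy positions 3–4 → average rank (3+4)/2 = 3.5.
The 3 values of 12.27 occupy positions 5–7 → average rank 6.
Ana has value 12.27 s → rank 6.

6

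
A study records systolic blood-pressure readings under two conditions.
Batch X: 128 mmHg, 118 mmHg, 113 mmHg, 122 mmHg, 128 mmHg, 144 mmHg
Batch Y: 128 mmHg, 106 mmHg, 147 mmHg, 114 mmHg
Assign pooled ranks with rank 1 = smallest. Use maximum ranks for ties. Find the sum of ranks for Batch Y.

22

Sorted (ascending): 106, 113, 114, 118, 122, 128, 128, 128, 144, 147
The 3 values of 128 occupy positions 6–8 → each gets rank 8.
Batch Y values → pooled ranks: 128→8, 106→1, 147→10, 114→3
Rank sum = 8 + 1 + 10 + 3 = 22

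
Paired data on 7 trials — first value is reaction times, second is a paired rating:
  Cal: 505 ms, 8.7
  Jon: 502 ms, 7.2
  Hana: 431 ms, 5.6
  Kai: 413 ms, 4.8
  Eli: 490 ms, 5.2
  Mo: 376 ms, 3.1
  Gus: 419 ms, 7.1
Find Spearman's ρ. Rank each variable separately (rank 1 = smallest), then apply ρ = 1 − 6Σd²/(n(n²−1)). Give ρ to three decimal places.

Ranks of variable 1: 7, 6, 4, 2, 5, 1, 3
Ranks of variable 2: 7, 6, 4, 2, 3, 1, 5
d = r₁ − r₂: 0, 0, 0, 0, 2, 0, -2
d²: 0, 0, 0, 0, 4, 0, 4; Σd² = 8
ρ = 1 − 6·8/(7·48) = 1 − 48/336 = 0.857

0.857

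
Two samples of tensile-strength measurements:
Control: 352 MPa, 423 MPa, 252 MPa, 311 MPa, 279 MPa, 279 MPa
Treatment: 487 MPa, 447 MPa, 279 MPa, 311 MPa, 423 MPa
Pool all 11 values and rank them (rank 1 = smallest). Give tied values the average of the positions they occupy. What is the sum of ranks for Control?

28

Sorted (ascending): 252, 279, 279, 279, 311, 311, 352, 423, 423, 447, 487
The 3 values of 279 occupy positions 2–4 → average rank 3.
The 2 values of 311 occupy positions 5–6 → average rank (5+6)/2 = 5.5.
The 2 values of 423 occupy positions 8–9 → average rank (8+9)/2 = 8.5.
Control values → pooled ranks: 352→7, 423→8.5, 252→1, 311→5.5, 279→3, 279→3
Rank sum = 7 + 8.5 + 1 + 5.5 + 3 + 3 = 28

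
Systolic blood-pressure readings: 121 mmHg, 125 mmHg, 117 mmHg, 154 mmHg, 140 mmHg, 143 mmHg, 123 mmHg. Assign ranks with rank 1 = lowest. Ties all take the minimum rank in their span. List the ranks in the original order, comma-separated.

Sorted (ascending): 117, 121, 123, 125, 140, 143, 154
No ties — each value takes its position as its rank.

2, 4, 1, 7, 5, 6, 3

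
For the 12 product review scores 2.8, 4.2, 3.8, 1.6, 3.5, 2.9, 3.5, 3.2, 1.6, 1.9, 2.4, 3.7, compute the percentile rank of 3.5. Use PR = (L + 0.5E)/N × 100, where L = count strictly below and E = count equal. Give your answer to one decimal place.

66.7

N = 12.
Strictly below 3.5: 7. Equal to 3.5: 2.
PR = (7 + 0.5·2)/12 × 100 = 66.7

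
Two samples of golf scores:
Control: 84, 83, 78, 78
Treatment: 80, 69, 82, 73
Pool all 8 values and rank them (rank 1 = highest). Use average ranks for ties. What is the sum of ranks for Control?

Sorted (descending): 84, 83, 82, 80, 78, 78, 73, 69
The 2 values of 78 occupy positions 5–6 → average rank (5+6)/2 = 5.5.
Control values → pooled ranks: 84→1, 83→2, 78→5.5, 78→5.5
Rank sum = 1 + 2 + 5.5 + 5.5 = 14

14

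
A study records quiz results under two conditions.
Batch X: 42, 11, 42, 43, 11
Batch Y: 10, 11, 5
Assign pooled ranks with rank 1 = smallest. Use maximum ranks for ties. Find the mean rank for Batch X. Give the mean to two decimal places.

6.40

Sorted (ascending): 5, 10, 11, 11, 11, 42, 42, 43
The 3 values of 11 occupy positions 3–5 → each gets rank 5.
The 2 values of 42 occupy positions 6–7 → each gets rank 7.
Batch X values → pooled ranks: 42→7, 11→5, 42→7, 43→8, 11→5
Mean rank = (7 + 5 + 7 + 8 + 5) / 5 = 6.40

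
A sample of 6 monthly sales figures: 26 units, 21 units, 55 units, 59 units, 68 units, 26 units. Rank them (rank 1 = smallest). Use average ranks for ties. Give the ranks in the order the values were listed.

2.5, 1, 4, 5, 6, 2.5

Sorted (ascending): 21, 26, 26, 55, 59, 68
The 2 values of 26 occupy positions 2–3 → average rank (2+3)/2 = 2.5.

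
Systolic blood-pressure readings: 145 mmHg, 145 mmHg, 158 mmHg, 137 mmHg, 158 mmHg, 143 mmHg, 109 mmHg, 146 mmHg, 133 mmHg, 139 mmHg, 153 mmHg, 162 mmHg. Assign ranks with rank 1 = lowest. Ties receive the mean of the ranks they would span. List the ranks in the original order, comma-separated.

6.5, 6.5, 10.5, 3, 10.5, 5, 1, 8, 2, 4, 9, 12

Sorted (ascending): 109, 133, 137, 139, 143, 145, 145, 146, 153, 158, 158, 162
The 2 values of 145 occupy positions 6–7 → average rank (6+7)/2 = 6.5.
The 2 values of 158 occupy positions 10–11 → average rank (10+11)/2 = 10.5.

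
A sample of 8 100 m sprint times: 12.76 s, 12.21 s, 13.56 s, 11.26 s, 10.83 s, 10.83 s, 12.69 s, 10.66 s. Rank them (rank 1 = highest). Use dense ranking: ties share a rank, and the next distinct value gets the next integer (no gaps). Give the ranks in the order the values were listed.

Sorted (descending): 13.56, 12.76, 12.69, 12.21, 11.26, 10.83, 10.83, 10.66
The 2 values of 10.83 share dense rank 6.
Remaining distinct values take the next consecutive integers.

2, 4, 1, 5, 6, 6, 3, 7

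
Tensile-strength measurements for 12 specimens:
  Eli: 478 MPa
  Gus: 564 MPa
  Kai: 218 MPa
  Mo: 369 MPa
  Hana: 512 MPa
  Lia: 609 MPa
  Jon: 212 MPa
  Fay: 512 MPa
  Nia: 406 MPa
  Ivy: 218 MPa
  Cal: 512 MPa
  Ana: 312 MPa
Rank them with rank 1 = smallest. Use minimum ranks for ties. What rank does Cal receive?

Sorted (ascending): 212, 218, 218, 312, 369, 406, 478, 512, 512, 512, 564, 609
The 2 values of 218 occupy positions 2–3 → each gets rank 2.
The 3 values of 512 occupy positions 8–10 → each gets rank 8.
Cal has value 512 MPa → rank 8.

8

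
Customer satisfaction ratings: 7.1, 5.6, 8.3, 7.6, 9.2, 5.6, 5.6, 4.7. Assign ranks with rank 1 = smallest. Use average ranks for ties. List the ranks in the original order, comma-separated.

Sorted (ascending): 4.7, 5.6, 5.6, 5.6, 7.1, 7.6, 8.3, 9.2
The 3 values of 5.6 occupy positions 2–4 → average rank 3.

5, 3, 7, 6, 8, 3, 3, 1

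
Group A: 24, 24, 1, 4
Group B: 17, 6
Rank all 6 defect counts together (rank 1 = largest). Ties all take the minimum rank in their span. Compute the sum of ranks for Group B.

Sorted (descending): 24, 24, 17, 6, 4, 1
The 2 values of 24 occupy positions 1–2 → each gets rank 1.
Group B values → pooled ranks: 17→3, 6→4
Rank sum = 3 + 4 = 7

7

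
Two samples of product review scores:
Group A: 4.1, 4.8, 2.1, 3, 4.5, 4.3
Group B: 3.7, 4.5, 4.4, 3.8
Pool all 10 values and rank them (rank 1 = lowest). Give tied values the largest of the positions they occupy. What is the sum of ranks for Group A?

33

Sorted (ascending): 2.1, 3, 3.7, 3.8, 4.1, 4.3, 4.4, 4.5, 4.5, 4.8
The 2 values of 4.5 occupy positions 8–9 → each gets rank 9.
Group A values → pooled ranks: 4.1→5, 4.8→10, 2.1→1, 3→2, 4.5→9, 4.3→6
Rank sum = 5 + 10 + 1 + 2 + 9 + 6 = 33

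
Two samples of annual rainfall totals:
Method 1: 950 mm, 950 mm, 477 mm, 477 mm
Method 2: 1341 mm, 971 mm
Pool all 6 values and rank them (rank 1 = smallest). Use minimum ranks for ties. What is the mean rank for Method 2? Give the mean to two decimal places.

Sorted (ascending): 477, 477, 950, 950, 971, 1341
The 2 values of 477 occupy positions 1–2 → each gets rank 1.
The 2 values of 950 occupy positions 3–4 → each gets rank 3.
Method 2 values → pooled ranks: 1341→6, 971→5
Mean rank = (6 + 5) / 2 = 5.50

5.50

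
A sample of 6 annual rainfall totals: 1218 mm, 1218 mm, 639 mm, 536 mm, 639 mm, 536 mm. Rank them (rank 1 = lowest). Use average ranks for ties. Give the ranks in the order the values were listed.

Sorted (ascending): 536, 536, 639, 639, 1218, 1218
The 2 values of 536 occupy positions 1–2 → average rank (1+2)/2 = 1.5.
The 2 values of 639 occupy positions 3–4 → average rank (3+4)/2 = 3.5.
The 2 values of 1218 occupy positions 5–6 → average rank (5+6)/2 = 5.5.

5.5, 5.5, 3.5, 1.5, 3.5, 1.5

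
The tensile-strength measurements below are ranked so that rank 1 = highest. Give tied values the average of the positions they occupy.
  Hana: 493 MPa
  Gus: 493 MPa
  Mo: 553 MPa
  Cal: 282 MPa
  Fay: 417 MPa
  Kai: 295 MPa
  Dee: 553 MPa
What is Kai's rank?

Sorted (descending): 553, 553, 493, 493, 417, 295, 282
The 2 values of 553 occupy positions 1–2 → average rank (1+2)/2 = 1.5.
The 2 values of 493 occupy positions 3–4 → average rank (3+4)/2 = 3.5.
Kai has value 295 MPa → rank 6.

6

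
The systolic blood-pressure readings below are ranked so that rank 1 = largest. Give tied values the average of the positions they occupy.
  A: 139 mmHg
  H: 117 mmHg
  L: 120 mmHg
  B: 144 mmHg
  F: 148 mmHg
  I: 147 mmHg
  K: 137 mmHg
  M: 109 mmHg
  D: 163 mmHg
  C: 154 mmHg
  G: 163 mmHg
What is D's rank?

Sorted (descending): 163, 163, 154, 148, 147, 144, 139, 137, 120, 117, 109
The 2 values of 163 occupy positions 1–2 → average rank (1+2)/2 = 1.5.
D has value 163 mmHg → rank 1.5.

1.5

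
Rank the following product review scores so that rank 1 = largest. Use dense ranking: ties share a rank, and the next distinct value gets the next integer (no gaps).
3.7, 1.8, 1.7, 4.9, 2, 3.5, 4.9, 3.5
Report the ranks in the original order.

Sorted (descending): 4.9, 4.9, 3.7, 3.5, 3.5, 2, 1.8, 1.7
The 2 values of 4.9 share dense rank 1.
The 2 values of 3.5 share dense rank 3.
Remaining distinct values take the next consecutive integers.

2, 5, 6, 1, 4, 3, 1, 3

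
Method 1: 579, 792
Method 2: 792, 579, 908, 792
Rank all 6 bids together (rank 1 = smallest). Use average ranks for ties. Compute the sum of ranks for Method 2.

15.5

Sorted (ascending): 579, 579, 792, 792, 792, 908
The 2 values of 579 occupy positions 1–2 → average rank (1+2)/2 = 1.5.
The 3 values of 792 occupy positions 3–5 → average rank 4.
Method 2 values → pooled ranks: 792→4, 579→1.5, 908→6, 792→4
Rank sum = 4 + 1.5 + 6 + 4 = 15.5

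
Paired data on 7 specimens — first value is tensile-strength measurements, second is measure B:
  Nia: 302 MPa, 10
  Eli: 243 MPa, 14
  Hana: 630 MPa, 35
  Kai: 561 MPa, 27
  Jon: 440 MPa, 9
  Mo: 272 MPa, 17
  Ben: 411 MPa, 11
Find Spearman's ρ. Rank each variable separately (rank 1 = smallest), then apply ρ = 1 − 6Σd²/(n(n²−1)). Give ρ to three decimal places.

0.357

Ranks of variable 1: 3, 1, 7, 6, 5, 2, 4
Ranks of variable 2: 2, 4, 7, 6, 1, 5, 3
d = r₁ − r₂: 1, -3, 0, 0, 4, -3, 1
d²: 1, 9, 0, 0, 16, 9, 1; Σd² = 36
ρ = 1 − 6·36/(7·48) = 1 − 216/336 = 0.357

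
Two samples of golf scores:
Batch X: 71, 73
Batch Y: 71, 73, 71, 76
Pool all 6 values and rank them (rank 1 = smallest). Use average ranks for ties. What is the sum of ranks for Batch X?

6.5

Sorted (ascending): 71, 71, 71, 73, 73, 76
The 3 values of 71 occupy positions 1–3 → average rank 2.
The 2 values of 73 occupy positions 4–5 → average rank (4+5)/2 = 4.5.
Batch X values → pooled ranks: 71→2, 73→4.5
Rank sum = 2 + 4.5 = 6.5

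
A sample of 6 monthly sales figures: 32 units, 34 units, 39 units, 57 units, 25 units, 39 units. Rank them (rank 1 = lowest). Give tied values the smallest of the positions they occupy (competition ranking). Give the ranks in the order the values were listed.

Sorted (ascending): 25, 32, 34, 39, 39, 57
The 2 values of 39 occupy positions 4–5 → each gets rank 4.

2, 3, 4, 6, 1, 4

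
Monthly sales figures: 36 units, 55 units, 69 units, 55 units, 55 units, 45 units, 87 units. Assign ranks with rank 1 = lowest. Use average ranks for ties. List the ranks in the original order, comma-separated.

1, 4, 6, 4, 4, 2, 7

Sorted (ascending): 36, 45, 55, 55, 55, 69, 87
The 3 values of 55 occupy positions 3–5 → average rank 4.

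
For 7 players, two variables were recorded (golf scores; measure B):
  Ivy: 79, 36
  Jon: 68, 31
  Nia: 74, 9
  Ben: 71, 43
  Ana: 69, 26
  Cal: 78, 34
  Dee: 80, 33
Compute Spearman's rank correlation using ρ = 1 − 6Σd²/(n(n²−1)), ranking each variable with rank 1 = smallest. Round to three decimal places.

0.321

Ranks of variable 1: 6, 1, 4, 3, 2, 5, 7
Ranks of variable 2: 6, 3, 1, 7, 2, 5, 4
d = r₁ − r₂: 0, -2, 3, -4, 0, 0, 3
d²: 0, 4, 9, 16, 0, 0, 9; Σd² = 38
ρ = 1 − 6·38/(7·48) = 1 − 228/336 = 0.321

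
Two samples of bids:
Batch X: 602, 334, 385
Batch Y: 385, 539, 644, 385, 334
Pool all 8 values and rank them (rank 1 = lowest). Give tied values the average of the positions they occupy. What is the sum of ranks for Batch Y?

23.5

Sorted (ascending): 334, 334, 385, 385, 385, 539, 602, 644
The 2 values of 334 occupy positions 1–2 → average rank (1+2)/2 = 1.5.
The 3 values of 385 occupy positions 3–5 → average rank 4.
Batch Y values → pooled ranks: 385→4, 539→6, 644→8, 385→4, 334→1.5
Rank sum = 4 + 6 + 8 + 4 + 1.5 = 23.5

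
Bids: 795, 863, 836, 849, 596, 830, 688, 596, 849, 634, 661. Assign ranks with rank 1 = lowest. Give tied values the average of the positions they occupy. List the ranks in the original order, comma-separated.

Sorted (ascending): 596, 596, 634, 661, 688, 795, 830, 836, 849, 849, 863
The 2 values of 596 occupy positions 1–2 → average rank (1+2)/2 = 1.5.
The 2 values of 849 occupy positions 9–10 → average rank (9+10)/2 = 9.5.

6, 11, 8, 9.5, 1.5, 7, 5, 1.5, 9.5, 3, 4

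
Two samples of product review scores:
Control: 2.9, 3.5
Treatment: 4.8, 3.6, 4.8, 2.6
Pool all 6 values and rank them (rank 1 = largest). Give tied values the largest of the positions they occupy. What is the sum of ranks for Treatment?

Sorted (descending): 4.8, 4.8, 3.6, 3.5, 2.9, 2.6
The 2 values of 4.8 occupy positions 1–2 → each gets rank 2.
Treatment values → pooled ranks: 4.8→2, 3.6→3, 4.8→2, 2.6→6
Rank sum = 2 + 3 + 2 + 6 = 13

13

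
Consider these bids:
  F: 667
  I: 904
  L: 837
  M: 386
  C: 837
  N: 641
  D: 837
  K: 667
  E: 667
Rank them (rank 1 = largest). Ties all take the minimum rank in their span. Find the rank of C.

2

Sorted (descending): 904, 837, 837, 837, 667, 667, 667, 641, 386
The 3 values of 837 occupy positions 2–4 → each gets rank 2.
The 3 values of 667 occupy positions 5–7 → each gets rank 5.
C has value 837 → rank 2.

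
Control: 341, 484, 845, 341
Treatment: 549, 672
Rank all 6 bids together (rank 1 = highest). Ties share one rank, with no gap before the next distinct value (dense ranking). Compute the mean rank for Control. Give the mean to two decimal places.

3.75

Sorted (descending): 845, 672, 549, 484, 341, 341
The 2 values of 341 share dense rank 5.
Remaining distinct values take the next consecutive integers.
Control values → pooled ranks: 341→5, 484→4, 845→1, 341→5
Mean rank = (5 + 4 + 1 + 5) / 4 = 3.75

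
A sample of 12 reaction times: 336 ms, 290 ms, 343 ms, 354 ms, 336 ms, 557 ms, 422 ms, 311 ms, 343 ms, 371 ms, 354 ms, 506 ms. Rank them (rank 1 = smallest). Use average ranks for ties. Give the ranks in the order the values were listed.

Sorted (ascending): 290, 311, 336, 336, 343, 343, 354, 354, 371, 422, 506, 557
The 2 values of 336 occupy positions 3–4 → average rank (3+4)/2 = 3.5.
The 2 values of 343 occupy positions 5–6 → average rank (5+6)/2 = 5.5.
The 2 values of 354 occupy positions 7–8 → average rank (7+8)/2 = 7.5.

3.5, 1, 5.5, 7.5, 3.5, 12, 10, 2, 5.5, 9, 7.5, 11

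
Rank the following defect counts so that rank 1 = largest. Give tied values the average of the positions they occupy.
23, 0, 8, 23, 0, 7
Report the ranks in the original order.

1.5, 5.5, 3, 1.5, 5.5, 4

Sorted (descending): 23, 23, 8, 7, 0, 0
The 2 values of 23 occupy positions 1–2 → average rank (1+2)/2 = 1.5.
The 2 values of 0 occupy positions 5–6 → average rank (5+6)/2 = 5.5.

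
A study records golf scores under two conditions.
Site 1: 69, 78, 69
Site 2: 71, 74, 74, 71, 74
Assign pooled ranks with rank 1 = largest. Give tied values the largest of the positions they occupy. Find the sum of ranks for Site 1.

Sorted (descending): 78, 74, 74, 74, 71, 71, 69, 69
The 3 values of 74 occupy positions 2–4 → each gets rank 4.
The 2 values of 71 occupy positions 5–6 → each gets rank 6.
The 2 values of 69 occupy positions 7–8 → each gets rank 8.
Site 1 values → pooled ranks: 69→8, 78→1, 69→8
Rank sum = 8 + 1 + 8 = 17

17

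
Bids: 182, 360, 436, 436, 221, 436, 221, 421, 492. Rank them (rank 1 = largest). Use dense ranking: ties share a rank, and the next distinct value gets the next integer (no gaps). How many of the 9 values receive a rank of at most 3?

5

Sorted (descending): 492, 436, 436, 436, 421, 360, 221, 221, 182
The 3 values of 436 share dense rank 2.
The 2 values of 221 share dense rank 5.
Remaining distinct values take the next consecutive integers.
Ranks ≤ 3: {1, 2, 2, 2, 3} → 5 values.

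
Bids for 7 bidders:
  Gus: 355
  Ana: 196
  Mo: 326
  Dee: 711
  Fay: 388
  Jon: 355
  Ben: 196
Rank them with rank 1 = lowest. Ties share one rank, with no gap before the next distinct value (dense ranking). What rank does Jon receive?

Sorted (ascending): 196, 196, 326, 355, 355, 388, 711
The 2 values of 196 share dense rank 1.
The 2 values of 355 share dense rank 3.
Remaining distinct values take the next consecutive integers.
Jon has value 355 → rank 3.

3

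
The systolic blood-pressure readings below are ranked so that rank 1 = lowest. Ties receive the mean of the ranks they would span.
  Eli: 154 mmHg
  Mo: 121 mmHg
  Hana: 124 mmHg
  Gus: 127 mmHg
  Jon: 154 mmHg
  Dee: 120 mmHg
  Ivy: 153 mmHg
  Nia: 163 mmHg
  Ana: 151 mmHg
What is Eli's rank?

Sorted (ascending): 120, 121, 124, 127, 151, 153, 154, 154, 163
The 2 values of 154 occupy positions 7–8 → average rank (7+8)/2 = 7.5.
Eli has value 154 mmHg → rank 7.5.

7.5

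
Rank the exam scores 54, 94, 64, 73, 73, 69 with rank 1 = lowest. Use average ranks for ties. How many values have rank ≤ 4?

Sorted (ascending): 54, 64, 69, 73, 73, 94
The 2 values of 73 occupy positions 4–5 → average rank (4+5)/2 = 4.5.
Ranks ≤ 4: {1, 2, 3} → 3 values.

3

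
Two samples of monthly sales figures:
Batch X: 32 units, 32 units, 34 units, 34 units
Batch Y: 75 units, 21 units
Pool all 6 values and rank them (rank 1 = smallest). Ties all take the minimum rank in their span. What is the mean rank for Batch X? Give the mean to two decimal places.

Sorted (ascending): 21, 32, 32, 34, 34, 75
The 2 values of 32 occupy positions 2–3 → each gets rank 2.
The 2 values of 34 occupy positions 4–5 → each gets rank 4.
Batch X values → pooled ranks: 32→2, 32→2, 34→4, 34→4
Mean rank = (2 + 2 + 4 + 4) / 4 = 3.00

3.00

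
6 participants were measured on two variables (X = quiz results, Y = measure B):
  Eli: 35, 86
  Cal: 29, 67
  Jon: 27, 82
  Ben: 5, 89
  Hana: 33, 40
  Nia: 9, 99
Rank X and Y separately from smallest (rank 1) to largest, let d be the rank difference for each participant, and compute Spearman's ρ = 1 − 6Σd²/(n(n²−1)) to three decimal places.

Ranks of variable 1: 6, 4, 3, 1, 5, 2
Ranks of variable 2: 4, 2, 3, 5, 1, 6
d = r₁ − r₂: 2, 2, 0, -4, 4, -4
d²: 4, 4, 0, 16, 16, 16; Σd² = 56
ρ = 1 − 6·56/(6·35) = 1 − 336/210 = -0.600

-0.600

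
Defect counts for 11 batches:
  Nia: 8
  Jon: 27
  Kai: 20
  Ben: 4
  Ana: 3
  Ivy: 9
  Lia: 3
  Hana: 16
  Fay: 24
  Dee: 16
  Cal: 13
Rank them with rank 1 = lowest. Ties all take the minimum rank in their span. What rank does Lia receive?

1

Sorted (ascending): 3, 3, 4, 8, 9, 13, 16, 16, 20, 24, 27
The 2 values of 3 occupy positions 1–2 → each gets rank 1.
The 2 values of 16 occupy positions 7–8 → each gets rank 7.
Lia has value 3 → rank 1.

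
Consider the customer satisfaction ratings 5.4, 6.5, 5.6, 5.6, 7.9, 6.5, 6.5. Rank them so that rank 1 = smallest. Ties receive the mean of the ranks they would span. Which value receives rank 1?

5.4

Sorted (ascending): 5.4, 5.6, 5.6, 6.5, 6.5, 6.5, 7.9
The 2 values of 5.6 occupy positions 2–3 → average rank (2+3)/2 = 2.5.
The 3 values of 6.5 occupy positions 4–6 → average rank 5.
Rank 1 → value 5.4.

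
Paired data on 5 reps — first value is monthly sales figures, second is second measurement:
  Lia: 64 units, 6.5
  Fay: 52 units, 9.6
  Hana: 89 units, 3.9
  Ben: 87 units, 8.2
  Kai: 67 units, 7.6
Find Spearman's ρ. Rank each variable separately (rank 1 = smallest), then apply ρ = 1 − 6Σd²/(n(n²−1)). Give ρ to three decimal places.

Ranks of variable 1: 2, 1, 5, 4, 3
Ranks of variable 2: 2, 5, 1, 4, 3
d = r₁ − r₂: 0, -4, 4, 0, 0
d²: 0, 16, 16, 0, 0; Σd² = 32
ρ = 1 − 6·32/(5·24) = 1 − 192/120 = -0.600

-0.600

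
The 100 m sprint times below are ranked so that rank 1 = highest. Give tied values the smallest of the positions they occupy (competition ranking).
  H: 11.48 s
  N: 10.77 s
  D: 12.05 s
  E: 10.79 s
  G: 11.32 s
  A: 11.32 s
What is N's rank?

6

Sorted (descending): 12.05, 11.48, 11.32, 11.32, 10.79, 10.77
The 2 values of 11.32 occupy positions 3–4 → each gets rank 3.
N has value 10.77 s → rank 6.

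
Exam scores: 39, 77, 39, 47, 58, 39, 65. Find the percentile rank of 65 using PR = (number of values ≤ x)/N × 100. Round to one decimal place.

N = 7.
Strictly below 65: 5. Equal to 65: 1.
PR = 6/7 × 100 = 85.7

85.7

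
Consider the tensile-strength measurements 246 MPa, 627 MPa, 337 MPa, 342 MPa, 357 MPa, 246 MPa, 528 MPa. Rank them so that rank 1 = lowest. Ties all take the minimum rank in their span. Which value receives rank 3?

337

Sorted (ascending): 246, 246, 337, 342, 357, 528, 627
The 2 values of 246 occupy positions 1–2 → each gets rank 1.
Rank 3 → value 337.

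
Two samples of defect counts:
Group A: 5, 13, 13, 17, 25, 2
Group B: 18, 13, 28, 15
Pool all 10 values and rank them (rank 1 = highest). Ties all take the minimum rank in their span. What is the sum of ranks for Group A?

Sorted (descending): 28, 25, 18, 17, 15, 13, 13, 13, 5, 2
The 3 values of 13 occupy positions 6–8 → each gets rank 6.
Group A values → pooled ranks: 5→9, 13→6, 13→6, 17→4, 25→2, 2→10
Rank sum = 9 + 6 + 6 + 4 + 2 + 10 = 37

37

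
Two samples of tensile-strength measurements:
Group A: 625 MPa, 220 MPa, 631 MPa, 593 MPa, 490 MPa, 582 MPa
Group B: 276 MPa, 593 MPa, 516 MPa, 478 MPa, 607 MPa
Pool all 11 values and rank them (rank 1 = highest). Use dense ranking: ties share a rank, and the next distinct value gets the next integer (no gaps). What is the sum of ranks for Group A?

29

Sorted (descending): 631, 625, 607, 593, 593, 582, 516, 490, 478, 276, 220
The 2 values of 593 share dense rank 4.
Remaining distinct values take the next consecutive integers.
Group A values → pooled ranks: 625→2, 220→10, 631→1, 593→4, 490→7, 582→5
Rank sum = 2 + 10 + 1 + 4 + 7 + 5 = 29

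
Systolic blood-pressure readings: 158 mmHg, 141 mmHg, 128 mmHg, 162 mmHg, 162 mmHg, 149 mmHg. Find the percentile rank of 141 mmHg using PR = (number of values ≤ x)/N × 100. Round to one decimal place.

33.3

N = 6.
Strictly below 141: 1. Equal to 141: 1.
PR = 2/6 × 100 = 33.3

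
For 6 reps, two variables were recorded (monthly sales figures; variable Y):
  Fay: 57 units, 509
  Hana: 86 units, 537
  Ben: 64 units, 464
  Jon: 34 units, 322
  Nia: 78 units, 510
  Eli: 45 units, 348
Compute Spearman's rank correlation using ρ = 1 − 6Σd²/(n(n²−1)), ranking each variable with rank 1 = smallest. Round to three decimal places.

Ranks of variable 1: 3, 6, 4, 1, 5, 2
Ranks of variable 2: 4, 6, 3, 1, 5, 2
d = r₁ − r₂: -1, 0, 1, 0, 0, 0
d²: 1, 0, 1, 0, 0, 0; Σd² = 2
ρ = 1 − 6·2/(6·35) = 1 − 12/210 = 0.943

0.943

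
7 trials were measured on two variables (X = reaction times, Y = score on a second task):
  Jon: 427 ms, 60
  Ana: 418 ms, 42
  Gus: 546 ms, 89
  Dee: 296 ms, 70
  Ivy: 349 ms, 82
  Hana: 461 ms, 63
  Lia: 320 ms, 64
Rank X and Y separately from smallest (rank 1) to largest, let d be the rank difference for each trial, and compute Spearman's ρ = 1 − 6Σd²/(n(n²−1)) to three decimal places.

Ranks of variable 1: 5, 4, 7, 1, 3, 6, 2
Ranks of variable 2: 2, 1, 7, 5, 6, 3, 4
d = r₁ − r₂: 3, 3, 0, -4, -3, 3, -2
d²: 9, 9, 0, 16, 9, 9, 4; Σd² = 56
ρ = 1 − 6·56/(7·48) = 1 − 336/336 = 0.000

0.000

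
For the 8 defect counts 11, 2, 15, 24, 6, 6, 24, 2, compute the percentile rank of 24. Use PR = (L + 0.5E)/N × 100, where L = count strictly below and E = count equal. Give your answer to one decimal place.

N = 8.
Strictly below 24: 6. Equal to 24: 2.
PR = (6 + 0.5·2)/8 × 100 = 87.5

87.5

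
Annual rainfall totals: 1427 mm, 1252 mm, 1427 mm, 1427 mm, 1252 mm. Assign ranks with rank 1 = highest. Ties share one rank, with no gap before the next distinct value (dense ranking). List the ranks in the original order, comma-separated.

1, 2, 1, 1, 2

Sorted (descending): 1427, 1427, 1427, 1252, 1252
The 3 values of 1427 share dense rank 1.
The 2 values of 1252 share dense rank 2.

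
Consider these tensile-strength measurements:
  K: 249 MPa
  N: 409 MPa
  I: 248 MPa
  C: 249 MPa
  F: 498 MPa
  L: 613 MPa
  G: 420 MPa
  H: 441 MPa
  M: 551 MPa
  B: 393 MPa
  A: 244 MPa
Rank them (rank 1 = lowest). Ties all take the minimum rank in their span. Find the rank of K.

Sorted (ascending): 244, 248, 249, 249, 393, 409, 420, 441, 498, 551, 613
The 2 values of 249 occupy positions 3–4 → each gets rank 3.
K has value 249 MPa → rank 3.

3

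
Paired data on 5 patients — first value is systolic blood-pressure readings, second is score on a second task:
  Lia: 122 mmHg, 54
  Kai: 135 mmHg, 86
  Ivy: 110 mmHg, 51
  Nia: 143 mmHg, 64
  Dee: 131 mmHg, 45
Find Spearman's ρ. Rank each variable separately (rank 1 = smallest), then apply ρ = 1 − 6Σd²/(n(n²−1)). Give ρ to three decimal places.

0.600

Ranks of variable 1: 2, 4, 1, 5, 3
Ranks of variable 2: 3, 5, 2, 4, 1
d = r₁ − r₂: -1, -1, -1, 1, 2
d²: 1, 1, 1, 1, 4; Σd² = 8
ρ = 1 − 6·8/(5·24) = 1 − 48/120 = 0.600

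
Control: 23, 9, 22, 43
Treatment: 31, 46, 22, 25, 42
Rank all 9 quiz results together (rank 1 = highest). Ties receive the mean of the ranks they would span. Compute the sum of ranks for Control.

Sorted (descending): 46, 43, 42, 31, 25, 23, 22, 22, 9
The 2 values of 22 occupy positions 7–8 → average rank (7+8)/2 = 7.5.
Control values → pooled ranks: 23→6, 9→9, 22→7.5, 43→2
Rank sum = 6 + 9 + 7.5 + 2 = 24.5

24.5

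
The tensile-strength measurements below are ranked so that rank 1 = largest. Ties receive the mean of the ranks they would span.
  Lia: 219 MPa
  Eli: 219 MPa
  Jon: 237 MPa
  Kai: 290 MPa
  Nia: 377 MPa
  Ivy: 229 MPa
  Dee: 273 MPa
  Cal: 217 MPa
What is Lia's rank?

Sorted (descending): 377, 290, 273, 237, 229, 219, 219, 217
The 2 values of 219 occupy positions 6–7 → average rank (6+7)/2 = 6.5.
Lia has value 219 MPa → rank 6.5.

6.5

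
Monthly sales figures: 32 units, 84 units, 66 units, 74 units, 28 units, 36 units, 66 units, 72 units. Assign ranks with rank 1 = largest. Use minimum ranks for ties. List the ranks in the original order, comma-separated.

Sorted (descending): 84, 74, 72, 66, 66, 36, 32, 28
The 2 values of 66 occupy positions 4–5 → each gets rank 4.

7, 1, 4, 2, 8, 6, 4, 3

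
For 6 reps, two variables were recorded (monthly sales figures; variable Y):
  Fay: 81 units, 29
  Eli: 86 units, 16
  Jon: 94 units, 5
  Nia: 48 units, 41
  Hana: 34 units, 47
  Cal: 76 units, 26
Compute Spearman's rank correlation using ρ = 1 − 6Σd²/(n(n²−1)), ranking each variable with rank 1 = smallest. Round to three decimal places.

-0.943

Ranks of variable 1: 4, 5, 6, 2, 1, 3
Ranks of variable 2: 4, 2, 1, 5, 6, 3
d = r₁ − r₂: 0, 3, 5, -3, -5, 0
d²: 0, 9, 25, 9, 25, 0; Σd² = 68
ρ = 1 − 6·68/(6·35) = 1 − 408/210 = -0.943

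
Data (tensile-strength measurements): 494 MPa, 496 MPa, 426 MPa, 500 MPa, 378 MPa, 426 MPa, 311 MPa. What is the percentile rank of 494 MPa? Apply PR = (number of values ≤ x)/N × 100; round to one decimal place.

71.4

N = 7.
Strictly below 494: 4. Equal to 494: 1.
PR = 5/7 × 100 = 71.4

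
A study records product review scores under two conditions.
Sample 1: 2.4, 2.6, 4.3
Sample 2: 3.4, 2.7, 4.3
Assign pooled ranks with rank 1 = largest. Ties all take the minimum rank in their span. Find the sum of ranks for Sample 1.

12

Sorted (descending): 4.3, 4.3, 3.4, 2.7, 2.6, 2.4
The 2 values of 4.3 occupy positions 1–2 → each gets rank 1.
Sample 1 values → pooled ranks: 2.4→6, 2.6→5, 4.3→1
Rank sum = 6 + 5 + 1 = 12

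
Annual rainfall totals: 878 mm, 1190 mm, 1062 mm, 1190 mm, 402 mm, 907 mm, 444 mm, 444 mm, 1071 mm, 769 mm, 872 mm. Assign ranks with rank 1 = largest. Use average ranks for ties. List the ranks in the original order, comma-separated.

6, 1.5, 4, 1.5, 11, 5, 9.5, 9.5, 3, 8, 7

Sorted (descending): 1190, 1190, 1071, 1062, 907, 878, 872, 769, 444, 444, 402
The 2 values of 1190 occupy positions 1–2 → average rank (1+2)/2 = 1.5.
The 2 values of 444 occupy positions 9–10 → average rank (9+10)/2 = 9.5.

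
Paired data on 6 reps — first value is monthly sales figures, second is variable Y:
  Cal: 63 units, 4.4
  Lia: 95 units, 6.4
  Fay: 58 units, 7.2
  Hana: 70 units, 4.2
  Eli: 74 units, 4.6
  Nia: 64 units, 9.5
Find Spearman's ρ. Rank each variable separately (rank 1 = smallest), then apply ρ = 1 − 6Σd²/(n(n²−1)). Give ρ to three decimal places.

Ranks of variable 1: 2, 6, 1, 4, 5, 3
Ranks of variable 2: 2, 4, 5, 1, 3, 6
d = r₁ − r₂: 0, 2, -4, 3, 2, -3
d²: 0, 4, 16, 9, 4, 9; Σd² = 42
ρ = 1 − 6·42/(6·35) = 1 − 252/210 = -0.200

-0.200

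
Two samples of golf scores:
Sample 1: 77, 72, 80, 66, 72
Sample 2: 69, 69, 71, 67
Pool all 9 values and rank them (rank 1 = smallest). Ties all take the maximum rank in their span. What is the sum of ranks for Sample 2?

15

Sorted (ascending): 66, 67, 69, 69, 71, 72, 72, 77, 80
The 2 values of 69 occupy positions 3–4 → each gets rank 4.
The 2 values of 72 occupy positions 6–7 → each gets rank 7.
Sample 2 values → pooled ranks: 69→4, 69→4, 71→5, 67→2
Rank sum = 4 + 4 + 5 + 2 = 15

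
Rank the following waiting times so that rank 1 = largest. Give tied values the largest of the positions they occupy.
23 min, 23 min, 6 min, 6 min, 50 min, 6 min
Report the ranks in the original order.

Sorted (descending): 50, 23, 23, 6, 6, 6
The 2 values of 23 occupy positions 2–3 → each gets rank 3.
The 3 values of 6 occupy positions 4–6 → each gets rank 6.

3, 3, 6, 6, 1, 6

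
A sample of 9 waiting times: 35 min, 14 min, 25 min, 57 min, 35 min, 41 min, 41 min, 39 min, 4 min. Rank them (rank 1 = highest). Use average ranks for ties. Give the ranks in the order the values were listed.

Sorted (descending): 57, 41, 41, 39, 35, 35, 25, 14, 4
The 2 values of 41 occupy positions 2–3 → average rank (2+3)/2 = 2.5.
The 2 values of 35 occupy positions 5–6 → average rank (5+6)/2 = 5.5.

5.5, 8, 7, 1, 5.5, 2.5, 2.5, 4, 9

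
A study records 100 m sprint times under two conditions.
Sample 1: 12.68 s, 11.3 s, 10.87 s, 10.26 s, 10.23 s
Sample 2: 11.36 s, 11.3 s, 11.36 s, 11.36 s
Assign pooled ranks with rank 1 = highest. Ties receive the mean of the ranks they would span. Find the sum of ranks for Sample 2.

14.5

Sorted (descending): 12.68, 11.36, 11.36, 11.36, 11.3, 11.3, 10.87, 10.26, 10.23
The 3 values of 11.36 occupy positions 2–4 → average rank 3.
The 2 values of 11.3 occupy positions 5–6 → average rank (5+6)/2 = 5.5.
Sample 2 values → pooled ranks: 11.36→3, 11.3→5.5, 11.36→3, 11.36→3
Rank sum = 3 + 5.5 + 3 + 3 = 14.5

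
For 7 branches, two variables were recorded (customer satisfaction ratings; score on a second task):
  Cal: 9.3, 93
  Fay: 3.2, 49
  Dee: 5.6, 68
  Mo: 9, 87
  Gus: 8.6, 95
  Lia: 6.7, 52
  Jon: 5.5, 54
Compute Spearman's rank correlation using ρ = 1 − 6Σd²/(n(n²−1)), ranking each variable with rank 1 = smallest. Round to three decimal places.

Ranks of variable 1: 7, 1, 3, 6, 5, 4, 2
Ranks of variable 2: 6, 1, 4, 5, 7, 2, 3
d = r₁ − r₂: 1, 0, -1, 1, -2, 2, -1
d²: 1, 0, 1, 1, 4, 4, 1; Σd² = 12
ρ = 1 − 6·12/(7·48) = 1 − 72/336 = 0.786

0.786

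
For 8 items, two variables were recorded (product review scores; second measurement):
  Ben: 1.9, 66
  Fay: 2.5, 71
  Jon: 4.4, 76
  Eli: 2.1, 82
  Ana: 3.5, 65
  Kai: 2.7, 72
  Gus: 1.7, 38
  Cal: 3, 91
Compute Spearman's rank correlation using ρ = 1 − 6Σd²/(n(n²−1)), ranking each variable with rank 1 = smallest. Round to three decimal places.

0.405

Ranks of variable 1: 2, 4, 8, 3, 7, 5, 1, 6
Ranks of variable 2: 3, 4, 6, 7, 2, 5, 1, 8
d = r₁ − r₂: -1, 0, 2, -4, 5, 0, 0, -2
d²: 1, 0, 4, 16, 25, 0, 0, 4; Σd² = 50
ρ = 1 − 6·50/(8·63) = 1 − 300/504 = 0.405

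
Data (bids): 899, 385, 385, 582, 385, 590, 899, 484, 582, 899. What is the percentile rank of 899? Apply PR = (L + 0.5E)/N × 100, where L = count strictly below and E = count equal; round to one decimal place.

85.0

N = 10.
Strictly below 899: 7. Equal to 899: 3.
PR = (7 + 0.5·3)/10 × 100 = 85.0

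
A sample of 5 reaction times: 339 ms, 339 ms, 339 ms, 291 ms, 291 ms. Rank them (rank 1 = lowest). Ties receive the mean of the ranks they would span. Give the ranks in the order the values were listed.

4, 4, 4, 1.5, 1.5

Sorted (ascending): 291, 291, 339, 339, 339
The 2 values of 291 occupy positions 1–2 → average rank (1+2)/2 = 1.5.
The 3 values of 339 occupy positions 3–5 → average rank 4.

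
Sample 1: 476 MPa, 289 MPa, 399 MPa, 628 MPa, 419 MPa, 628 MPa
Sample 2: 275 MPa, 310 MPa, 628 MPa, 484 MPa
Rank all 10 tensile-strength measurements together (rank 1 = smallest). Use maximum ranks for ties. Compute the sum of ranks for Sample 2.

21

Sorted (ascending): 275, 289, 310, 399, 419, 476, 484, 628, 628, 628
The 3 values of 628 occupy positions 8–10 → each gets rank 10.
Sample 2 values → pooled ranks: 275→1, 310→3, 628→10, 484→7
Rank sum = 1 + 3 + 10 + 7 = 21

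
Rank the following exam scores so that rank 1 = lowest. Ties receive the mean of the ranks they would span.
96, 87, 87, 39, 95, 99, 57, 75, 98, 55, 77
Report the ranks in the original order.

Sorted (ascending): 39, 55, 57, 75, 77, 87, 87, 95, 96, 98, 99
The 2 values of 87 occupy positions 6–7 → average rank (6+7)/2 = 6.5.

9, 6.5, 6.5, 1, 8, 11, 3, 4, 10, 2, 5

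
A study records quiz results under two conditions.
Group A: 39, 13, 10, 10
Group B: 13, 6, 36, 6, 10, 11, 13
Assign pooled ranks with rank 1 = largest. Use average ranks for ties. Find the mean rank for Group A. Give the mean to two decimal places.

5.25

Sorted (descending): 39, 36, 13, 13, 13, 11, 10, 10, 10, 6, 6
The 3 values of 13 occupy positions 3–5 → average rank 4.
The 3 values of 10 occupy positions 7–9 → average rank 8.
The 2 values of 6 occupy positions 10–11 → average rank (10+11)/2 = 10.5.
Group A values → pooled ranks: 39→1, 13→4, 10→8, 10→8
Mean rank = (1 + 4 + 8 + 8) / 4 = 5.25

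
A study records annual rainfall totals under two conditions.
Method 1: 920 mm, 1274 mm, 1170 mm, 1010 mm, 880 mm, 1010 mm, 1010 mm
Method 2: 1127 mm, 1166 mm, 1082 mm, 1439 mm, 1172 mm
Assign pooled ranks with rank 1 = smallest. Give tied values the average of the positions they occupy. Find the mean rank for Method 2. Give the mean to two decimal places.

Sorted (ascending): 880, 920, 1010, 1010, 1010, 1082, 1127, 1166, 1170, 1172, 1274, 1439
The 3 values of 1010 occupy positions 3–5 → average rank 4.
Method 2 values → pooled ranks: 1127→7, 1166→8, 1082→6, 1439→12, 1172→10
Mean rank = (7 + 8 + 6 + 12 + 10) / 5 = 8.60

8.60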